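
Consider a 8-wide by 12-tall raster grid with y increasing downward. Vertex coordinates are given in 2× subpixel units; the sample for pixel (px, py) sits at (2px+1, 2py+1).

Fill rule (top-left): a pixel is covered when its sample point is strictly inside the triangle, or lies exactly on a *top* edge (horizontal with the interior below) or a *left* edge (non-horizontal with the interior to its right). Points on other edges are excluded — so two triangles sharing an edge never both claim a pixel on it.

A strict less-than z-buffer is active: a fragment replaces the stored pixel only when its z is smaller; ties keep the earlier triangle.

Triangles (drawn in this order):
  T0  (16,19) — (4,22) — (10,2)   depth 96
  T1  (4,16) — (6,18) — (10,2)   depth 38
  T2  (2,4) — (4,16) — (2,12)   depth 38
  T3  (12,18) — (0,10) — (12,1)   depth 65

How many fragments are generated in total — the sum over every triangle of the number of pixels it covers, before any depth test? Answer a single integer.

T0:
  2·area = 222
  edge (16, 19)→(4, 22): d=(-12,3) right/bottom  bias=-1
  edge (4, 22)→(10, 2): d=(6,-20) top-left  bias=+0
  edge (10, 2)→(16, 19): d=(6,17) right/bottom  bias=-1
    (5,2)@(11, 5): e=[183,38,1] → █
    (6,2)@(13, 5): e=[177,78,-33] → ·
    (4,3)@(9, 7): e=[165,10,47] → █
    (6,3)@(13, 7): e=[153,90,-21] → ·
    (4,4)@(9, 9): e=[141,22,59] → █
    (6,4)@(13, 9): e=[129,102,-9] → ·
    (4,5)@(9, 11): e=[117,34,71] → █
    (6,5)@(13, 11): e=[105,114,3] → █
    (7,5)@(15, 11): e=[99,154,-31] → ·
    (3,6)@(7, 13): e=[99,6,117] → █
    (7,6)@(15, 13): e=[75,166,-19] → ·
    (3,7)@(7, 15): e=[75,18,129] → █
  covered (29 px):
    · · · · · · · ·
    · · · · · · · ·
    · · · · · █ · ·
    · · · · █ █ · ·
    · · · · █ █ · ·
    · · · · █ █ █ ·
    · · · █ █ █ █ ·
    · · · █ █ █ █ ·
    · · · █ █ █ █ █
    · · █ █ █ █ █ █
    · · █ █ · · · ·
    · · · · · · · ·
T1:
  2·area = 40  (B↔C swapped to make it positive)
  edge (4, 16)→(10, 2): d=(6,-14) top-left  bias=+0
  edge (10, 2)→(6, 18): d=(-4,16) right/bottom  bias=-1
  edge (6, 18)→(4, 16): d=(-2,-2) top-left  bias=+0
    (4,2)@(9, 5): e=[4,4,32] → █
    (5,2)@(11, 5): e=[32,-28,36] → ·
    (4,3)@(9, 7): e=[16,-4,28] → ·
    (3,4)@(7, 9): e=[0,20,20] → █  [on edge]
    (4,4)@(9, 9): e=[28,-12,24] → ·
    (3,5)@(7, 11): e=[12,12,16] → █
    (4,5)@(9, 11): e=[40,-20,20] → ·
    (0,6)@(1, 13): e=[-60,100,0] → ·  [on edge]
    (3,6)@(7, 13): e=[24,4,12] → █
    (4,6)@(9, 13): e=[52,-28,16] → ·
    (1,7)@(3, 15): e=[-20,60,0] → ·  [on edge]
    (2,7)@(5, 15): e=[8,28,4] → █
    (2,8)@(5, 17): e=[20,20,0] → █  [on edge]
    (3,9)@(7, 19): e=[60,-20,0] → ·  [on edge]
    (4,10)@(9, 21): e=[100,-60,0] → ·  [on edge]
    (0,11)@(1, 23): e=[0,60,-20] → ·  [on edge]
    (5,11)@(11, 23): e=[140,-100,0] → ·  [on edge]
  covered (6 px):
    · · · · · · · ·
    · · · · · · · ·
    · · · · █ · · ·
    · · · · · · · ·
    · · · █ · · · ·
    · · · █ · · · ·
    · · · █ · · · ·
    · · █ · · · · ·
    · · █ · · · · ·
    · · · · · · · ·
    · · · · · · · ·
    · · · · · · · ·
T2:
  2·area = 16
  edge (2, 4)→(4, 16): d=(2,12) right/bottom  bias=-1
  edge (4, 16)→(2, 12): d=(-2,-4) top-left  bias=+0
  edge (2, 12)→(2, 4): d=(0,-8) top-left  bias=+0
    (1,5)@(3, 11): e=[2,6,8] → █
    (2,5)@(5, 11): e=[-22,14,24] → ·
    (1,6)@(3, 13): e=[6,2,8] → █
    (2,6)@(5, 13): e=[-18,10,24] → ·
    (1,7)@(3, 15): e=[10,-2,8] → ·
  covered (2 px):
    · · · · · · · ·
    · · · · · · · ·
    · · · · · · · ·
    · · · · · · · ·
    · · · · · · · ·
    · █ · · · · · ·
    · █ · · · · · ·
    · · · · · · · ·
    · · · · · · · ·
    · · · · · · · ·
    · · · · · · · ·
    · · · · · · · ·
T3:
  2·area = 204
  edge (12, 18)→(0, 10): d=(-12,-8) top-left  bias=+0
  edge (0, 10)→(12, 1): d=(12,-9) top-left  bias=+0
  edge (12, 1)→(12, 18): d=(0,17) right/bottom  bias=-1
    (5,1)@(11, 3): e=[172,15,17] → █
    (6,1)@(13, 3): e=[188,33,-17] → ·
    (3,2)@(7, 5): e=[116,3,85] → █
    (4,2)@(9, 5): e=[132,21,51] → █
    (6,2)@(13, 5): e=[164,57,-17] → ·
    (2,3)@(5, 7): e=[76,9,119] → █
    (6,3)@(13, 7): e=[140,81,-17] → ·
    (1,4)@(3, 9): e=[36,15,153] → █
    (6,4)@(13, 9): e=[116,105,-17] → ·
    (1,5)@(3, 11): e=[12,39,153] → █
    (6,5)@(13, 11): e=[92,129,-17] → ·
    (1,6)@(3, 13): e=[-12,63,153] → ·
  covered (25 px):
    · · · · · · · ·
    · · · · · █ · ·
    · · · █ █ █ · ·
    · · █ █ █ █ · ·
    · █ █ █ █ █ · ·
    · █ █ █ █ █ · ·
    · · █ █ █ █ · ·
    · · · · █ █ · ·
    · · · · · █ · ·
    · · · · · · · ·
    · · · · · · · ·
    · · · · · · · ·

Final: 62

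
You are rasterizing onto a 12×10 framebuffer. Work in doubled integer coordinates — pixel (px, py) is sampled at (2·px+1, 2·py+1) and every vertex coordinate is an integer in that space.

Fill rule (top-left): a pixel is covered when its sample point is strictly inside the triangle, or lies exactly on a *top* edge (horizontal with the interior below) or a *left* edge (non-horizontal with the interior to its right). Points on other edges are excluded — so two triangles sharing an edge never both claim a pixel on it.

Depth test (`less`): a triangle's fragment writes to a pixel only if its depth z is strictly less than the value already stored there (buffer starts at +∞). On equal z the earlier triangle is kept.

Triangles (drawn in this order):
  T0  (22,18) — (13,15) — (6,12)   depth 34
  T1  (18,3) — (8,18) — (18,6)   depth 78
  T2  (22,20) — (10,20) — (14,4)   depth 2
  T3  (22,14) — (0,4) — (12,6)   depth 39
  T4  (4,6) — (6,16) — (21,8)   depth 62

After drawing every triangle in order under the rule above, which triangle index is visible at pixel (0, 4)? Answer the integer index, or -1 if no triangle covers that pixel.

T0:
  2·area = 6
  edge (22, 18)→(13, 15): d=(-9,-3) top-left  bias=+0
  edge (13, 15)→(6, 12): d=(-7,-3) top-left  bias=+0
  edge (6, 12)→(22, 18): d=(16,6) right/bottom  bias=-1
    (0,5)@(1, 11): e=[0,-8,14] → ·  [on edge]
    (3,6)@(7, 13): e=[0,-4,10] → ·  [on edge]
    (6,7)@(13, 15): e=[0,0,6] → #  [on edge]
    (7,7)@(15, 15): e=[6,6,-6] → ·
    (6,8)@(13, 17): e=[-18,-14,38] → ·
    (9,8)@(19, 17): e=[0,4,2] → #  [on edge]
    (10,8)@(21, 17): e=[6,10,-10] → ·
    (9,9)@(19, 19): e=[-18,-10,34] → ·
  covered (2 px):
    · · · · · · · · · · · ·
    · · · · · · · · · · · ·
    · · · · · · · · · · · ·
    · · · · · · · · · · · ·
    · · · · · · · · · · · ·
    · · · · · · · · · · · ·
    · · · · · · · · · · · ·
    · · · · · · # · · · · ·
    · · · · · · · · · # · ·
    · · · · · · · · · · · ·
T1:
  2·area = 30  (B↔C swapped to make it positive)
  edge (18, 3)→(18, 6): d=(0,3) right/bottom  bias=-1
  edge (18, 6)→(8, 18): d=(-10,12) right/bottom  bias=-1
  edge (8, 18)→(18, 3): d=(10,-15) top-left  bias=+0
    (8,2)@(17, 5): e=[3,22,5] → #
    (9,2)@(19, 5): e=[-3,-2,35] → ·
    (8,3)@(17, 7): e=[3,2,25] → #
    (9,3)@(19, 7): e=[-3,-22,55] → ·
    (7,4)@(15, 9): e=[9,6,15] → #
    (8,4)@(17, 9): e=[3,-18,45] → ·
    (6,5)@(13, 11): e=[15,10,5] → #
    (7,5)@(15, 11): e=[9,-14,35] → ·
    (6,6)@(13, 13): e=[15,-10,25] → ·
  covered (4 px):
    · · · · · · · · · · · ·
    · · · · · · · · · · · ·
    · · · · · · · · # · · ·
    · · · · · · · · # · · ·
    · · · · · · · # · · · ·
    · · · · · · # · · · · ·
    · · · · · · · · · · · ·
    · · · · · · · · · · · ·
    · · · · · · · · · · · ·
    · · · · · · · · · · · ·
T2:
  2·area = 192
  edge (22, 20)→(10, 20): d=(-12,0) right/bottom  bias=-1
  edge (10, 20)→(14, 4): d=(4,-16) top-left  bias=+0
  edge (14, 4)→(22, 20): d=(8,16) right/bottom  bias=-1
    (7,3)@(15, 7): e=[156,28,8] → #
    (8,3)@(17, 7): e=[156,60,-24] → ·
    (6,4)@(13, 9): e=[132,4,56] → #
    (8,4)@(17, 9): e=[132,68,-8] → ·
    (6,5)@(13, 11): e=[108,12,72] → #
    (8,5)@(17, 11): e=[108,76,8] → #
    (9,5)@(19, 11): e=[108,108,-24] → ·
    (6,6)@(13, 13): e=[84,20,88] → #
    (9,6)@(19, 13): e=[84,116,-8] → ·
    (6,7)@(13, 15): e=[60,28,104] → #
    (9,7)@(19, 15): e=[60,124,8] → #
    (10,7)@(21, 15): e=[60,156,-24] → ·
  covered (24 px):
    · · · · · · · · · · · ·
    · · · · · · · · · · · ·
    · · · · · · · · · · · ·
    · · · · · · · # · · · ·
    · · · · · · # # · · · ·
    · · · · · · # # # · · ·
    · · · · · · # # # · · ·
    · · · · · · # # # # · ·
    · · · · · # # # # # · ·
    · · · · · # # # # # # ·
T3:
  2·area = 76
  edge (22, 14)→(0, 4): d=(-22,-10) top-left  bias=+0
  edge (0, 4)→(12, 6): d=(12,2) right/bottom  bias=-1
  edge (12, 6)→(22, 14): d=(10,8) right/bottom  bias=-1
    (1,2)@(3, 5): e=[8,6,62] → #
    (2,2)@(5, 5): e=[28,2,46] → #
    (3,2)@(7, 5): e=[48,-2,30] → ·
    (1,3)@(3, 7): e=[-36,30,82] → ·
    (2,3)@(5, 7): e=[-16,26,66] → ·
    (3,3)@(7, 7): e=[4,22,50] → #
    (4,3)@(9, 7): e=[24,18,34] → #
    (5,3)@(11, 7): e=[44,14,18] → #
    (6,3)@(13, 7): e=[64,10,2] → #
    (7,3)@(15, 7): e=[84,6,-14] → ·
    (3,4)@(7, 9): e=[-40,46,70] → ·
    (4,4)@(9, 9): e=[-20,42,54] → ·
    (5,4)@(11, 9): e=[0,38,38] → #  [on edge]
  covered (10 px):
    · · · · · · · · · · · ·
    · · · · · · · · · · · ·
    · # # · · · · · · · · ·
    · · · # # # # · · · · ·
    · · · · · # # # · · · ·
    · · · · · · · · # · · ·
    · · · · · · · · · · · ·
    · · · · · · · · · · · ·
    · · · · · · · · · · · ·
    · · · · · · · · · · · ·
T4:
  2·area = 166  (B↔C swapped to make it positive)
  edge (4, 6)→(21, 8): d=(17,2) right/bottom  bias=-1
  edge (21, 8)→(6, 16): d=(-15,8) right/bottom  bias=-1
  edge (6, 16)→(4, 6): d=(-2,-10) top-left  bias=+0
    (1,0)@(3, 1): e=[-83,249,0] → ·  [on edge]
    (2,3)@(5, 7): e=[15,143,8] → #
    (3,3)@(7, 7): e=[11,127,28] → #
    (4,3)@(9, 7): e=[7,111,48] → #
    (5,3)@(11, 7): e=[3,95,68] → #
    (6,3)@(13, 7): e=[-1,79,88] → ·
    (2,4)@(5, 9): e=[49,113,4] → #
    (6,4)@(13, 9): e=[33,49,84] → #
    (7,4)@(15, 9): e=[29,33,104] → #
    (8,4)@(17, 9): e=[25,17,124] → #
    (9,4)@(19, 9): e=[21,1,144] → #
    (10,4)@(21, 9): e=[17,-15,164] → ·
    (2,5)@(5, 11): e=[83,83,0] → #  [on edge]
  covered (22 px):
    · · · · · · · · · · · ·
    · · · · · · · · · · · ·
    · · · · · · · · · · · ·
    · · # # # # · · · · · ·
    · · # # # # # # # # · ·
    · · # # # # # # · · · ·
    · · · # # # · · · · · ·
    · · · # · · · · · · · ·
    · · · · · · · · · · · ·
    · · · · · · · · · · · ·

Z-buffer (winner per pixel, '.' = empty):
  . . . . . . . . . . . .
  . . . . . . . . . . . .
  . 3 3 . . . . . 1 . . .
  . . 4 3 3 3 3 2 1 . . .
  . . 4 4 4 3 2 2 4 4 . .
  . . 4 4 4 4 2 2 2 . . .
  . . . 4 4 4 2 2 2 . . .
  . . . 4 . . 2 2 2 2 . .
  . . . . . 2 2 2 2 2 . .
  . . . . . 2 2 2 2 2 2 .

Answer: -1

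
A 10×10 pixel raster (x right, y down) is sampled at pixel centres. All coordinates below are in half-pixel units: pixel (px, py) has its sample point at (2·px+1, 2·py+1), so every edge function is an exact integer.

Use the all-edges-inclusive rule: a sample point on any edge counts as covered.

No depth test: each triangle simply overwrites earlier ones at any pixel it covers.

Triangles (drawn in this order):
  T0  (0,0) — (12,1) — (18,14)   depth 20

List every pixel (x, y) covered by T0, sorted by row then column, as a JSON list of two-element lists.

T0:
  2·area = 150
  edge (0, 0)→(12, 1): d=(12,1) inclusive
  edge (12, 1)→(18, 14): d=(6,13) inclusive
  edge (18, 14)→(0, 0): d=(-18,-14) inclusive
    (1,0)@(3, 1): e=[9,117,24] → #
    (2,0)@(5, 1): e=[7,91,52] → #
    (3,0)@(7, 1): e=[5,65,80] → #
    (4,0)@(9, 1): e=[3,39,108] → #
    (5,0)@(11, 1): e=[1,13,136] → #
    (6,0)@(13, 1): e=[-1,-13,164] → ·
    (1,1)@(3, 3): e=[33,129,-12] → ·
    (2,1)@(5, 3): e=[31,103,16] → #
    (6,1)@(13, 3): e=[23,-1,128] → ·
    (2,2)@(5, 5): e=[55,115,-20] → ·
    (3,2)@(7, 5): e=[53,89,8] → #
    (6,2)@(13, 5): e=[47,11,92] → #
    (4,3)@(9, 7): e=[75,75,0] → #  [on edge]
  covered (20 px):
    · # # # # # · · · ·
    · · # # # # · · · ·
    · · · # # # # · · ·
    · · · · # # # · · ·
    · · · · · · # # · ·
    · · · · · · · # · ·
    · · · · · · · · # ·
    · · · · · · · · · ·
    · · · · · · · · · ·
    · · · · · · · · · ·

Result: [[1,0],[2,0],[3,0],[4,0],[5,0],[2,1],[3,1],[4,1],[5,1],[3,2],[4,2],[5,2],[6,2],[4,3],[5,3],[6,3],[6,4],[7,4],[7,5],[8,6]]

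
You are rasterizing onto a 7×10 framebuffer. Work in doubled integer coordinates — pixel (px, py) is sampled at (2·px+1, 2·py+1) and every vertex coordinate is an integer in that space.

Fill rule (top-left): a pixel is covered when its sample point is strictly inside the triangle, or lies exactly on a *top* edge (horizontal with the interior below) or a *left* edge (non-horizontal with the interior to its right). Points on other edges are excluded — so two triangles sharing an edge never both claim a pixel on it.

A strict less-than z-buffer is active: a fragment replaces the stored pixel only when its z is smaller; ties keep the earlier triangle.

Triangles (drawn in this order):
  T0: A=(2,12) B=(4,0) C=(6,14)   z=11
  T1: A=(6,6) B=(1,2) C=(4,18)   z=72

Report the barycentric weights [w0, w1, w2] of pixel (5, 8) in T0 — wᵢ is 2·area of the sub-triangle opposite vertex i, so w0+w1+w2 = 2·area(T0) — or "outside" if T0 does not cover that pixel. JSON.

T0:
  2·area = 52
  edge (2, 12)→(4, 0): d=(2,-12) top-left  bias=+0
  edge (4, 0)→(6, 14): d=(2,14) right/bottom  bias=-1
  edge (6, 14)→(2, 12): d=(-4,-2) top-left  bias=+0
    (1,3)@(3, 7): e=[2,28,22] → #
    (2,3)@(5, 7): e=[26,0,26] → ·  [on edge]
    (1,4)@(3, 9): e=[6,32,14] → #
    (2,4)@(5, 9): e=[30,4,18] → #
    (3,4)@(7, 9): e=[54,-24,22] → ·
    (1,5)@(3, 11): e=[10,36,6] → #
    (3,5)@(7, 11): e=[58,-20,14] → ·
    (1,6)@(3, 13): e=[14,40,-2] → ·
    (2,6)@(5, 13): e=[38,12,2] → #
    (3,6)@(7, 13): e=[62,-16,6] → ·
    (2,7)@(5, 15): e=[42,16,-6] → ·
  covered (6 px):
    · · · · · · ·
    · · · · · · ·
    · · · · · · ·
    · # · · · · ·
    · # # · · · ·
    · # # · · · ·
    · · # · · · ·
    · · · · · · ·
    · · · · · · ·
    · · · · · · ·
T1:
  2·area = 68  (B↔C swapped to make it positive)
  edge (6, 6)→(4, 18): d=(-2,12) right/bottom  bias=-1
  edge (4, 18)→(1, 2): d=(-3,-16) top-left  bias=+0
  edge (1, 2)→(6, 6): d=(5,4) right/bottom  bias=-1
    (1,2)@(3, 5): e=[38,23,7] → #
    (2,2)@(5, 5): e=[14,55,-1] → ·
    (1,3)@(3, 7): e=[34,17,17] → #
    (2,3)@(5, 7): e=[10,49,9] → #
    (3,3)@(7, 7): e=[-14,81,1] → ·
    (1,4)@(3, 9): e=[30,11,27] → #
    (3,4)@(7, 9): e=[-18,75,11] → ·
    (1,5)@(3, 11): e=[26,5,37] → #
    (3,5)@(7, 11): e=[-22,69,21] → ·
    (1,6)@(3, 13): e=[22,-1,47] → ·
    (2,6)@(5, 13): e=[-2,31,39] → ·
  covered (7 px):
    · · · · · · ·
    · · · · · · ·
    · # · · · · ·
    · # # · · · ·
    · # # · · · ·
    · # # · · · ·
    · · · · · · ·
    · · · · · · ·
    · · · · · · ·
    · · · · · · ·

Result: "outside"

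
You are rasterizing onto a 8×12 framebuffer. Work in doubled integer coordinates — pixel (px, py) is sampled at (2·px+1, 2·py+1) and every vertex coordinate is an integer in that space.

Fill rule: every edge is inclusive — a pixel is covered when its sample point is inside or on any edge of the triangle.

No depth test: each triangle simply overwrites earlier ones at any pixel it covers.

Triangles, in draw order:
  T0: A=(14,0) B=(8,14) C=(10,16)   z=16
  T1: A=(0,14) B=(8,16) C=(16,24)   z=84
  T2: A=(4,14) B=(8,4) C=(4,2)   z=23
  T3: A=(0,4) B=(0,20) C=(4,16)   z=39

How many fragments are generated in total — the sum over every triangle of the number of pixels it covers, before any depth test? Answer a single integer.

T0:
  2·area = 40  (B↔C swapped to make it positive)
  edge (14, 0)→(10, 16): d=(-4,16) inclusive
  edge (10, 16)→(8, 14): d=(-2,-2) inclusive
  edge (8, 14)→(14, 0): d=(6,-14) inclusive
    (6,1)@(13, 3): e=[4,32,4] → #
    (7,1)@(15, 3): e=[-28,36,32] → ·
    (6,2)@(13, 5): e=[-4,28,16] → ·
    (0,3)@(1, 7): e=[180,0,-140] → ·  [on edge]
    (5,3)@(11, 7): e=[20,20,0] → #  [on edge]
    (6,3)@(13, 7): e=[-12,24,28] → ·
    (1,4)@(3, 9): e=[140,0,-100] → ·  [on edge]
    (5,4)@(11, 9): e=[12,16,12] → #
    (6,4)@(13, 9): e=[-20,20,40] → ·
    (2,5)@(5, 11): e=[100,0,-60] → ·  [on edge]
    (5,5)@(11, 11): e=[4,12,24] → #
    (6,5)@(13, 11): e=[-28,16,52] → ·
    (3,6)@(7, 13): e=[60,0,-20] → ·  [on edge]
    (4,7)@(9, 15): e=[20,0,20] → #  [on edge]
    (5,8)@(11, 17): e=[-20,0,60] → ·  [on edge]
    (6,9)@(13, 19): e=[-60,0,100] → ·  [on edge]
    (2,10)@(5, 21): e=[60,-20,0] → ·  [on edge]
    (7,10)@(15, 21): e=[-100,0,140] → ·  [on edge]
  covered (6 px):
    · · · · · · · ·
    · · · · · · # ·
    · · · · · · · ·
    · · · · · # · ·
    · · · · · # · ·
    · · · · · # · ·
    · · · · # · · ·
    · · · · # · · ·
    · · · · · · · ·
    · · · · · · · ·
    · · · · · · · ·
    · · · · · · · ·
T1:
  2·area = 48
  edge (0, 14)→(8, 16): d=(8,2) inclusive
  edge (8, 16)→(16, 24): d=(8,8) inclusive
  edge (16, 24)→(0, 14): d=(-16,-10) inclusive
    (0,4)@(1, 9): e=[-42,0,90] → ·  [on edge]
    (1,5)@(3, 11): e=[-30,0,78] → ·  [on edge]
    (2,6)@(5, 13): e=[-18,0,66] → ·  [on edge]
    (1,7)@(3, 15): e=[2,32,14] → #
    (2,7)@(5, 15): e=[-2,16,34] → ·
    (3,7)@(7, 15): e=[-6,0,54] → ·  [on edge]
    (1,8)@(3, 17): e=[18,48,-18] → ·
    (2,8)@(5, 17): e=[14,32,2] → #
    (3,8)@(7, 17): e=[10,16,22] → #
    (4,8)@(9, 17): e=[6,0,42] → #  [on edge]
    (5,8)@(11, 17): e=[2,-16,62] → ·
    (2,9)@(5, 19): e=[30,48,-30] → ·
    (5,9)@(11, 19): e=[18,0,30] → #  [on edge]
    (6,10)@(13, 21): e=[30,0,18] → #  [on edge]
    (7,11)@(15, 23): e=[42,0,6] → #  [on edge]
  covered (8 px):
    · · · · · · · ·
    · · · · · · · ·
    · · · · · · · ·
    · · · · · · · ·
    · · · · · · · ·
    · · · · · · · ·
    · · · · · · · ·
    · # · · · · · ·
    · · # # # · · ·
    · · · · # # · ·
    · · · · · · # ·
    · · · · · · · #
T2:
  2·area = 48  (B↔C swapped to make it positive)
  edge (4, 14)→(4, 2): d=(0,-12) inclusive
  edge (4, 2)→(8, 4): d=(4,2) inclusive
  edge (8, 4)→(4, 14): d=(-4,10) inclusive
    (2,1)@(5, 3): e=[12,2,34] → #
    (3,1)@(7, 3): e=[36,-2,14] → ·
    (2,2)@(5, 5): e=[12,10,26] → #
    (3,2)@(7, 5): e=[36,6,6] → #
    (4,2)@(9, 5): e=[60,2,-14] → ·
    (2,3)@(5, 7): e=[12,18,18] → #
    (3,3)@(7, 7): e=[36,14,-2] → ·
    (2,4)@(5, 9): e=[12,26,10] → #
    (3,4)@(7, 9): e=[36,22,-10] → ·
    (2,5)@(5, 11): e=[12,34,2] → #
    (3,5)@(7, 11): e=[36,30,-18] → ·
    (2,6)@(5, 13): e=[12,42,-6] → ·
  covered (6 px):
    · · · · · · · ·
    · · # · · · · ·
    · · # # · · · ·
    · · # · · · · ·
    · · # · · · · ·
    · · # · · · · ·
    · · · · · · · ·
    · · · · · · · ·
    · · · · · · · ·
    · · · · · · · ·
    · · · · · · · ·
    · · · · · · · ·
T3:
  2·area = 64  (B↔C swapped to make it positive)
  edge (0, 4)→(4, 16): d=(4,12) inclusive
  edge (4, 16)→(0, 20): d=(-4,4) inclusive
  edge (0, 20)→(0, 4): d=(0,-16) inclusive
    (7,2)@(15, 5): e=[-176,0,240] → ·  [on edge]
    (0,3)@(1, 7): e=[0,48,16] → #  [on edge]
    (1,3)@(3, 7): e=[-24,40,48] → ·
    (6,3)@(13, 7): e=[-144,0,208] → ·  [on edge]
    (0,4)@(1, 9): e=[8,40,16] → #
    (1,4)@(3, 9): e=[-16,32,48] → ·
    (5,4)@(11, 9): e=[-112,0,176] → ·  [on edge]
    (0,5)@(1, 11): e=[16,32,16] → #
    (1,5)@(3, 11): e=[-8,24,48] → ·
    (4,5)@(9, 11): e=[-80,0,144] → ·  [on edge]
    (0,6)@(1, 13): e=[24,24,16] → #
    (1,6)@(3, 13): e=[0,16,48] → #  [on edge]
    (3,6)@(7, 13): e=[-48,0,112] → ·  [on edge]
    (2,7)@(5, 15): e=[-16,0,80] → ·  [on edge]
    (1,8)@(3, 17): e=[16,0,48] → #  [on edge]
    (0,9)@(1, 19): e=[48,0,16] → #  [on edge]
    (2,9)@(5, 19): e=[0,-16,80] → ·  [on edge]
  covered (10 px):
    · · · · · · · ·
    · · · · · · · ·
    · · · · · · · ·
    # · · · · · · ·
    # · · · · · · ·
    # · · · · · · ·
    # # · · · · · ·
    # # · · · · · ·
    # # · · · · · ·
    # · · · · · · ·
    · · · · · · · ·
    · · · · · · · ·

Answer: 30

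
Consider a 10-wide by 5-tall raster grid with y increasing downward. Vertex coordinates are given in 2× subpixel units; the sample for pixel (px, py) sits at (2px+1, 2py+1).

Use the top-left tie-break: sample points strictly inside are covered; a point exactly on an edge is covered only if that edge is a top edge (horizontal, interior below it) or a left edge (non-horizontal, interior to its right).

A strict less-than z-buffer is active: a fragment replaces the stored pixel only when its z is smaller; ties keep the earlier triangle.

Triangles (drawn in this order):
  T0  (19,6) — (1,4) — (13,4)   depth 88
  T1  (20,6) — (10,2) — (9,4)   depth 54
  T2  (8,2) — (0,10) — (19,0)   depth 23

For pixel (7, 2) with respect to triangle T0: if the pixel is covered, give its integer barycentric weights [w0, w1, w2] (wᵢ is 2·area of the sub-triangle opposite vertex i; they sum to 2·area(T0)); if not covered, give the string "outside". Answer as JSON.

T0:
  2·area = 24
  edge (19, 6)→(1, 4): d=(-18,-2) top-left  bias=+0
  edge (1, 4)→(13, 4): d=(12,0) top-left  bias=+0
  edge (13, 4)→(19, 6): d=(6,2) right/bottom  bias=-1
    (5,2)@(11, 5): e=[2,12,10] → #
    (6,2)@(13, 5): e=[6,12,6] → #
    (7,2)@(15, 5): e=[10,12,2] → #
    (8,2)@(17, 5): e=[14,12,-2] → ·
    (5,3)@(11, 7): e=[-34,36,22] → ·
    (6,3)@(13, 7): e=[-30,36,18] → ·
    (7,3)@(15, 7): e=[-26,36,14] → ·
  covered (3 px):
    · · · · · · · · · ·
    · · · · · · · · · ·
    · · · · · # # # · ·
    · · · · · · · · · ·
    · · · · · · · · · ·
T1:
  2·area = 24  (B↔C swapped to make it positive)
  edge (20, 6)→(9, 4): d=(-11,-2) top-left  bias=+0
  edge (9, 4)→(10, 2): d=(1,-2) top-left  bias=+0
  edge (10, 2)→(20, 6): d=(10,4) right/bottom  bias=-1
    (5,1)@(11, 3): e=[15,3,6] → #
    (6,1)@(13, 3): e=[19,7,-2] → ·
    (5,2)@(11, 5): e=[-7,5,26] → ·
    (7,2)@(15, 5): e=[1,13,10] → #
    (8,2)@(17, 5): e=[5,17,2] → #
    (9,2)@(19, 5): e=[9,21,-6] → ·
    (7,3)@(15, 7): e=[-21,15,30] → ·
    (8,3)@(17, 7): e=[-17,19,22] → ·
  covered (3 px):
    · · · · · · · · · ·
    · · · · · # · · · ·
    · · · · · · · # # ·
    · · · · · · · · · ·
    · · · · · · · · · ·
T2:
  2·area = 72  (B↔C swapped to make it positive)
  edge (8, 2)→(19, 0): d=(11,-2) top-left  bias=+0
  edge (19, 0)→(0, 10): d=(-19,10) right/bottom  bias=-1
  edge (0, 10)→(8, 2): d=(8,-8) top-left  bias=+0
    (4,0)@(9, 1): e=[-9,81,0] → ·  [on edge]
    (7,0)@(15, 1): e=[3,21,48] → #
    (8,0)@(17, 1): e=[7,1,64] → #
    (9,0)@(19, 1): e=[11,-19,80] → ·
    (3,1)@(7, 3): e=[9,63,0] → #  [on edge]
    (4,1)@(9, 3): e=[13,43,16] → #
    (5,1)@(11, 3): e=[17,23,32] → #
    (6,1)@(13, 3): e=[21,3,48] → #
    (7,1)@(15, 3): e=[25,-17,64] → ·
    (8,1)@(17, 3): e=[29,-37,80] → ·
    (2,2)@(5, 5): e=[27,45,0] → #  [on edge]
    (5,2)@(11, 5): e=[39,-15,48] → ·
    (1,3)@(3, 7): e=[45,27,0] → #  [on edge]
    (0,4)@(1, 9): e=[63,9,0] → #  [on edge]
  covered (12 px):
    · · · · · · · # # ·
    · · · # # # # · · ·
    · · # # # · · · · ·
    · # # · · · · · · ·
    # · · · · · · · · ·

Answer: [12,2,10]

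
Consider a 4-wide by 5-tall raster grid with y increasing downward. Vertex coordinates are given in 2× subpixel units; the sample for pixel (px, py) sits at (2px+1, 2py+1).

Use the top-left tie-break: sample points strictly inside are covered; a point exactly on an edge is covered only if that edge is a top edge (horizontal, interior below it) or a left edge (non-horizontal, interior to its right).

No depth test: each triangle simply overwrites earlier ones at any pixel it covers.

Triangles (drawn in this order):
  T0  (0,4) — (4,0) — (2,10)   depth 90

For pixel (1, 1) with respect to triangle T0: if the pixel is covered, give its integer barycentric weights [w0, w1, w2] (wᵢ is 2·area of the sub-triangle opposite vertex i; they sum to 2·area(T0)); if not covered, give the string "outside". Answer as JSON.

T0:
  2·area = 32
  edge (0, 4)→(4, 0): d=(4,-4) top-left  bias=+0
  edge (4, 0)→(2, 10): d=(-2,10) right/bottom  bias=-1
  edge (2, 10)→(0, 4): d=(-2,-6) top-left  bias=+0
    (1,0)@(3, 1): e=[0,8,24] → #  [on edge]
    (2,0)@(5, 1): e=[8,-12,36] → ·
    (0,1)@(1, 3): e=[0,24,8] → #  [on edge]
    (2,1)@(5, 3): e=[16,-16,32] → ·
    (0,2)@(1, 5): e=[8,20,4] → #
    (1,2)@(3, 5): e=[16,0,16] → ·  [on edge]
    (0,3)@(1, 7): e=[16,16,0] → #  [on edge]
    (1,3)@(3, 7): e=[24,-4,12] → ·
    (0,4)@(1, 9): e=[24,12,-4] → ·
  covered (5 px):
    · # · ·
    # # · ·
    # · · ·
    # · · ·
    · · · ·

Final: [4,20,8]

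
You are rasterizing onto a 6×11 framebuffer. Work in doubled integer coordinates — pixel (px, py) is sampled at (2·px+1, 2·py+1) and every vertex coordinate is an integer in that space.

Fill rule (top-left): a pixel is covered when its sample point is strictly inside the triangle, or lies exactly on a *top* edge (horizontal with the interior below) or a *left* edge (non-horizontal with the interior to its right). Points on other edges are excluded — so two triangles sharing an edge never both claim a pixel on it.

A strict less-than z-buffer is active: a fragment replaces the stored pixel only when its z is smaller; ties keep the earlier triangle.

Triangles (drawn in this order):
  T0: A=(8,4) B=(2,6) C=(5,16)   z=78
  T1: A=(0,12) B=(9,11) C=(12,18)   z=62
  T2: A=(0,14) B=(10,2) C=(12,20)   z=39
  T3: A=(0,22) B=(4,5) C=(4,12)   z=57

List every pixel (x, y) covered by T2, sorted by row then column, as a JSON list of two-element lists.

T0:
  2·area = 66  (B↔C swapped to make it positive)
  edge (8, 4)→(5, 16): d=(-3,12) right/bottom  bias=-1
  edge (5, 16)→(2, 6): d=(-3,-10) top-left  bias=+0
  edge (2, 6)→(8, 4): d=(6,-2) top-left  bias=+0
    (5,1)@(11, 3): e=[-33,99,0] → .  [on edge]
    (2,2)@(5, 5): e=[33,33,0] → X  [on edge]
    (3,2)@(7, 5): e=[9,53,4] → X
    (4,2)@(9, 5): e=[-15,73,8] → .
    (1,3)@(3, 7): e=[51,7,8] → X
    (4,3)@(9, 7): e=[-21,67,20] → .
    (1,4)@(3, 9): e=[45,1,20] → X
    (3,4)@(7, 9): e=[-3,41,28] → .
    (1,5)@(3, 11): e=[39,-5,32] → .
    (2,5)@(5, 11): e=[15,15,36] → X
    (3,5)@(7, 11): e=[-9,35,40] → .
    (2,6)@(5, 13): e=[9,9,48] → X
  covered (10 px):
    . . . . . .
    . . . . . .
    . . X X . .
    . X X X . .
    . X X . . .
    . . X . . .
    . . X . . .
    . . X . . .
    . . . . . .
    . . . . . .
    . . . . . .
T1:
  2·area = 66
  edge (0, 12)→(9, 11): d=(9,-1) top-left  bias=+0
  edge (9, 11)→(12, 18): d=(3,7) right/bottom  bias=-1
  edge (12, 18)→(0, 12): d=(-12,-6) top-left  bias=+0
    (4,5)@(9, 11): e=[0,0,66] → .  [on edge]
    (1,6)@(3, 13): e=[12,48,6] → X
    (2,6)@(5, 13): e=[14,34,18] → X
    (3,6)@(7, 13): e=[16,20,30] → X
    (4,6)@(9, 13): e=[18,6,42] → X
    (5,6)@(11, 13): e=[20,-8,54] → .
    (1,7)@(3, 15): e=[30,54,-18] → .
    (2,7)@(5, 15): e=[32,40,-6] → .
    (3,7)@(7, 15): e=[34,26,6] → X
    (5,7)@(11, 15): e=[38,-2,30] → .
    (3,8)@(7, 17): e=[52,32,-18] → .
    (4,8)@(9, 17): e=[54,18,-6] → .
  covered (7 px):
    . . . . . .
    . . . . . .
    . . . . . .
    . . . . . .
    . . . . . .
    . . . . . .
    . X X X X .
    . . . X X .
    . . . . . X
    . . . . . .
    . . . . . .
T2:
  2·area = 204
  edge (0, 14)→(10, 2): d=(10,-12) top-left  bias=+0
  edge (10, 2)→(12, 20): d=(2,18) right/bottom  bias=-1
  edge (12, 20)→(0, 14): d=(-12,-6) top-left  bias=+0
    (4,2)@(9, 5): e=[18,24,162] → X
    (5,2)@(11, 5): e=[42,-12,174] → .
    (3,3)@(7, 7): e=[14,64,126] → X
    (5,3)@(11, 7): e=[62,-8,150] → .
    (2,4)@(5, 9): e=[10,104,90] → X
    (5,4)@(11, 9): e=[82,-4,126] → .
    (1,5)@(3, 11): e=[6,144,54] → X
    (5,5)@(11, 11): e=[102,0,102] → .  [on edge]
    (0,6)@(1, 13): e=[2,184,18] → X
    (5,6)@(11, 13): e=[122,4,78] → X
    (0,7)@(1, 15): e=[22,188,-6] → .
    (1,7)@(3, 15): e=[46,152,6] → X
  covered (25 px):
    . . . . . .
    . . . . . .
    . . . . X .
    . . . X X .
    . . X X X .
    . X X X X .
    X X X X X X
    . X X X X X
    . . . X X X
    . . . . . X
    . . . . . .
T3:
  2·area = 28
  edge (0, 22)→(4, 5): d=(4,-17) top-left  bias=+0
  edge (4, 5)→(4, 12): d=(0,7) right/bottom  bias=-1
  edge (4, 12)→(0, 22): d=(-4,10) right/bottom  bias=-1
    (1,5)@(3, 11): e=[7,7,14] → X
    (2,5)@(5, 11): e=[41,-7,-6] → .
    (1,6)@(3, 13): e=[15,7,6] → X
    (2,6)@(5, 13): e=[49,-7,-14] → .
    (1,7)@(3, 15): e=[23,7,-2] → .
    (0,9)@(1, 19): e=[5,21,2] → X
    (1,9)@(3, 19): e=[39,7,-18] → .
    (0,10)@(1, 21): e=[13,21,-6] → .
  covered (3 px):
    . . . . . .
    . . . . . .
    . . . . . .
    . . . . . .
    . . . . . .
    . X . . . .
    . X . . . .
    . . . . . .
    . . . . . .
    X . . . . .
    . . . . . .

Answer: [[4,2],[3,3],[4,3],[2,4],[3,4],[4,4],[1,5],[2,5],[3,5],[4,5],[0,6],[1,6],[2,6],[3,6],[4,6],[5,6],[1,7],[2,7],[3,7],[4,7],[5,7],[3,8],[4,8],[5,8],[5,9]]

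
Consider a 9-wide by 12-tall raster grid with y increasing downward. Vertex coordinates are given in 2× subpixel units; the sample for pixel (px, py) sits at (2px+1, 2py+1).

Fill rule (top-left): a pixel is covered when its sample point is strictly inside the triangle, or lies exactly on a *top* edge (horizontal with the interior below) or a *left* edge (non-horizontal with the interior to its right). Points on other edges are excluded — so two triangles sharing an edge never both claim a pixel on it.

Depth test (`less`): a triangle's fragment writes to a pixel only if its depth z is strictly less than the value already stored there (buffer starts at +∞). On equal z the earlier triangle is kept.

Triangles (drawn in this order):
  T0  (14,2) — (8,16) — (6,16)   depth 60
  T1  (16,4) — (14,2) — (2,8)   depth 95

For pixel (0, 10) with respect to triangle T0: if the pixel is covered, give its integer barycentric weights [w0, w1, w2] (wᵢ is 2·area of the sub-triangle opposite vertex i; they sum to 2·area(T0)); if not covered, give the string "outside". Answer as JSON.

T0:
  2·area = 28
  edge (14, 2)→(8, 16): d=(-6,14) right/bottom  bias=-1
  edge (8, 16)→(6, 16): d=(-2,0) right/bottom  bias=-1
  edge (6, 16)→(14, 2): d=(8,-14) top-left  bias=+0
    (5,4)@(11, 9): e=[0,14,14] → .  [on edge]
    (4,5)@(9, 11): e=[16,10,2] → X
    (5,5)@(11, 11): e=[-12,10,30] → .
    (4,6)@(9, 13): e=[4,6,18] → X
    (5,6)@(11, 13): e=[-24,6,46] → .
    (3,7)@(7, 15): e=[20,2,6] → X
    (4,7)@(9, 15): e=[-8,2,34] → .
    (3,8)@(7, 17): e=[8,-2,22] → .
    (2,11)@(5, 23): e=[0,-14,42] → .  [on edge]
  covered (3 px):
    . . . . . . . . .
    . . . . . . . . .
    . . . . . . . . .
    . . . . . . . . .
    . . . . . . . . .
    . . . . X . . . .
    . . . . X . . . .
    . . . X . . . . .
    . . . . . . . . .
    . . . . . . . . .
    . . . . . . . . .
    . . . . . . . . .
T1:
  2·area = 36  (B↔C swapped to make it positive)
  edge (16, 4)→(2, 8): d=(-14,4) right/bottom  bias=-1
  edge (2, 8)→(14, 2): d=(12,-6) top-left  bias=+0
  edge (14, 2)→(16, 4): d=(2,2) right/bottom  bias=-1
    (6,0)@(13, 1): e=[54,-18,0] → .  [on edge]
    (6,1)@(13, 3): e=[26,6,4] → X
    (7,1)@(15, 3): e=[18,18,0] → .  [on edge]
    (4,2)@(9, 5): e=[14,6,16] → X
    (5,2)@(11, 5): e=[6,18,12] → X
    (6,2)@(13, 5): e=[-2,30,8] → .
    (8,2)@(17, 5): e=[-18,54,0] → .  [on edge]
    (2,3)@(5, 7): e=[2,6,28] → X
    (3,3)@(7, 7): e=[-6,18,24] → .
    (4,3)@(9, 7): e=[-14,30,20] → .
    (5,3)@(11, 7): e=[-22,42,16] → .
    (2,4)@(5, 9): e=[-26,30,32] → .
  covered (4 px):
    . . . . . . . . .
    . . . . . . X . .
    . . . . X X . . .
    . . X . . . . . .
    . . . . . . . . .
    . . . . . . . . .
    . . . . . . . . .
    . . . . . . . . .
    . . . . . . . . .
    . . . . . . . . .
    . . . . . . . . .
    . . . . . . . . .

Result: "outside"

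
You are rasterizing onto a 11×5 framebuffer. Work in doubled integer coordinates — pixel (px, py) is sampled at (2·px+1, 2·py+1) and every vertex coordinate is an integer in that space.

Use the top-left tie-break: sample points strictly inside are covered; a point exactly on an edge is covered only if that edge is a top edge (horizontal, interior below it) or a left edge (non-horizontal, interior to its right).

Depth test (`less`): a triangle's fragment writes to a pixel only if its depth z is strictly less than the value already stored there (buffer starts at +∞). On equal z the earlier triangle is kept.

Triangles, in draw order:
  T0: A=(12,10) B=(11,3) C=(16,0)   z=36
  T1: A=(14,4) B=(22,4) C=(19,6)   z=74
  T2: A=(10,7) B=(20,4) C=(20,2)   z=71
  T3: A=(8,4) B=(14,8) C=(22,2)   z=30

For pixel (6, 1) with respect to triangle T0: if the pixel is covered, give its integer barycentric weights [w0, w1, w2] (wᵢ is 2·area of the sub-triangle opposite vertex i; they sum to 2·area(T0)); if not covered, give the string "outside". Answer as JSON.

T0:
  2·area = 38
  edge (12, 10)→(11, 3): d=(-1,-7) top-left  bias=+0
  edge (11, 3)→(16, 0): d=(5,-3) top-left  bias=+0
  edge (16, 0)→(12, 10): d=(-4,10) right/bottom  bias=-1
    (7,0)@(15, 1): e=[30,2,6] → #
    (8,0)@(17, 1): e=[44,8,-14] → ·
    (5,1)@(11, 3): e=[0,0,38] → #  [on edge]
    (6,1)@(13, 3): e=[14,6,18] → #
    (7,1)@(15, 3): e=[28,12,-2] → ·
    (5,2)@(11, 5): e=[-2,10,30] → ·
    (6,2)@(13, 5): e=[12,16,10] → #
    (7,2)@(15, 5): e=[26,22,-10] → ·
    (6,3)@(13, 7): e=[10,26,2] → #
    (7,3)@(15, 7): e=[24,32,-18] → ·
    (0,4)@(1, 9): e=[-76,0,114] → ·  [on edge]
    (6,4)@(13, 9): e=[8,36,-6] → ·
  covered (5 px):
    · · · · · · · # · · ·
    · · · · · # # · · · ·
    · · · · · · # · · · ·
    · · · · · · # · · · ·
    · · · · · · · · · · ·
T1:
  2·area = 16
  edge (14, 4)→(22, 4): d=(8,0) top-left  bias=+0
  edge (22, 4)→(19, 6): d=(-3,2) right/bottom  bias=-1
  edge (19, 6)→(14, 4): d=(-5,-2) top-left  bias=+0
    (8,2)@(17, 5): e=[8,7,1] → #
    (9,2)@(19, 5): e=[8,3,5] → #
    (10,2)@(21, 5): e=[8,-1,9] → ·
    (8,3)@(17, 7): e=[24,1,-9] → ·
    (9,3)@(19, 7): e=[24,-3,-5] → ·
  covered (2 px):
    · · · · · · · · · · ·
    · · · · · · · · · · ·
    · · · · · · · · # # ·
    · · · · · · · · · · ·
    · · · · · · · · · · ·
T2:
  2·area = 20  (B↔C swapped to make it positive)
  edge (10, 7)→(20, 2): d=(10,-5) top-left  bias=+0
  edge (20, 2)→(20, 4): d=(0,2) right/bottom  bias=-1
  edge (20, 4)→(10, 7): d=(-10,3) right/bottom  bias=-1
    (9,1)@(19, 3): e=[5,2,13] → #
    (10,1)@(21, 3): e=[15,-2,7] → ·
    (7,2)@(15, 5): e=[5,10,5] → #
    (8,2)@(17, 5): e=[15,6,-1] → ·
    (9,2)@(19, 5): e=[25,2,-7] → ·
    (7,3)@(15, 7): e=[25,10,-15] → ·
  covered (2 px):
    · · · · · · · · · · ·
    · · · · · · · · · # ·
    · · · · · · · # · · ·
    · · · · · · · · · · ·
    · · · · · · · · · · ·
T3:
  2·area = 68  (B↔C swapped to make it positive)
  edge (8, 4)→(22, 2): d=(14,-2) top-left  bias=+0
  edge (22, 2)→(14, 8): d=(-8,6) right/bottom  bias=-1
  edge (14, 8)→(8, 4): d=(-6,-4) top-left  bias=+0
    (7,1)@(15, 3): e=[0,34,34] → #  [on edge]
    (8,1)@(17, 3): e=[4,22,42] → #
    (9,1)@(19, 3): e=[8,10,50] → #
    (10,1)@(21, 3): e=[12,-2,58] → ·
    (0,2)@(1, 5): e=[0,102,-34] → ·  [on edge]
    (5,2)@(11, 5): e=[20,42,6] → #
    (6,2)@(13, 5): e=[24,30,14] → #
    (9,2)@(19, 5): e=[36,-6,38] → ·
    (5,3)@(11, 7): e=[48,26,-6] → ·
    (6,3)@(13, 7): e=[52,14,2] → #
    (8,3)@(17, 7): e=[60,-10,18] → ·
    (6,4)@(13, 9): e=[80,-2,-10] → ·
  covered (9 px):
    · · · · · · · · · · ·
    · · · · · · · # # # ·
    · · · · · # # # # · ·
    · · · · · · # # · · ·
    · · · · · · · · · · ·

Final: [6,18,14]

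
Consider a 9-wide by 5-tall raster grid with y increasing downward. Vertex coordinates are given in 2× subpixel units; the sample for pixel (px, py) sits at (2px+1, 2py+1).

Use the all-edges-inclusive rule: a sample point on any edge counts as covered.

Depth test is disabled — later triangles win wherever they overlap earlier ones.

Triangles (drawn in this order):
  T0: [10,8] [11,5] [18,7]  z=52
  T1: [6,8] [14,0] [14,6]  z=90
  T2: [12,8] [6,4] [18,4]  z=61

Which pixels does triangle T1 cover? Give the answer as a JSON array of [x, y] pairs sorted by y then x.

T0:
  2·area = 23
  edge (10, 8)→(11, 5): d=(1,-3) inclusive
  edge (11, 5)→(18, 7): d=(7,2) inclusive
  edge (18, 7)→(10, 8): d=(-8,1) inclusive
    (5,2)@(11, 5): e=[0,0,23] → X  [on edge]
    (6,2)@(13, 5): e=[6,-4,21] → .
    (5,3)@(11, 7): e=[2,14,7] → X
    (6,3)@(13, 7): e=[8,10,5] → X
    (7,3)@(15, 7): e=[14,6,3] → X
    (8,3)@(17, 7): e=[20,2,1] → X
    (5,4)@(11, 9): e=[4,28,-9] → .
    (6,4)@(13, 9): e=[10,24,-11] → .
    (7,4)@(15, 9): e=[16,20,-13] → .
    (8,4)@(17, 9): e=[22,16,-15] → .
  covered (5 px):
    . . . . . . . . .
    . . . . . . . . .
    . . . . . X . . .
    . . . . . X X X X
    . . . . . . . . .
T1:
  2·area = 48
  edge (6, 8)→(14, 0): d=(8,-8) inclusive
  edge (14, 0)→(14, 6): d=(0,6) inclusive
  edge (14, 6)→(6, 8): d=(-8,2) inclusive
    (6,0)@(13, 1): e=[0,6,42] → X  [on edge]
    (7,0)@(15, 1): e=[16,-6,38] → .
    (5,1)@(11, 3): e=[0,18,30] → X  [on edge]
    (7,1)@(15, 3): e=[32,-6,22] → .
    (4,2)@(9, 5): e=[0,30,18] → X  [on edge]
    (7,2)@(15, 5): e=[48,-6,6] → .
    (3,3)@(7, 7): e=[0,42,6] → X  [on edge]
    (5,3)@(11, 7): e=[32,18,-2] → .
    (6,3)@(13, 7): e=[48,6,-6] → .
    (2,4)@(5, 9): e=[0,54,-6] → .  [on edge]
    (3,4)@(7, 9): e=[16,42,-10] → .
    (4,4)@(9, 9): e=[32,30,-14] → .
  covered (8 px):
    . . . . . . X . .
    . . . . . X X . .
    . . . . X X X . .
    . . . X X . . . .
    . . . . . . . . .
T2:
  2·area = 48
  edge (12, 8)→(6, 4): d=(-6,-4) inclusive
  edge (6, 4)→(18, 4): d=(12,0) inclusive
  edge (18, 4)→(12, 8): d=(-6,4) inclusive
    (4,2)@(9, 5): e=[6,12,30] → X
    (5,2)@(11, 5): e=[14,12,22] → X
    (6,2)@(13, 5): e=[22,12,14] → X
    (7,2)@(15, 5): e=[30,12,6] → X
    (8,2)@(17, 5): e=[38,12,-2] → .
    (4,3)@(9, 7): e=[-6,36,18] → .
    (5,3)@(11, 7): e=[2,36,10] → X
    (7,3)@(15, 7): e=[18,36,-6] → .
    (5,4)@(11, 9): e=[-10,60,-2] → .
    (6,4)@(13, 9): e=[-2,60,-10] → .
  covered (6 px):
    . . . . . . . . .
    . . . . . . . . .
    . . . . X X X X .
    . . . . . X X . .
    . . . . . . . . .

Result: [[6,0],[5,1],[6,1],[4,2],[5,2],[6,2],[3,3],[4,3]]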